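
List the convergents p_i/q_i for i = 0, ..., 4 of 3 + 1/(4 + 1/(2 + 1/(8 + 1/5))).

3/1, 13/4, 29/9, 245/76, 1254/389

Using the convergent recurrence p_i = a_i*p_{i-1} + p_{i-2}, q_i = a_i*q_{i-1} + q_{i-2} with p_{-2}=0, p_{-1}=1, q_{-2}=1, q_{-1}=0:
  i=0: a_0=3, p_0 = 3*1 + 0 = 3, q_0 = 3*0 + 1 = 1.
  i=1: a_1=4, p_1 = 4*3 + 1 = 13, q_1 = 4*1 + 0 = 4.
  i=2: a_2=2, p_2 = 2*13 + 3 = 29, q_2 = 2*4 + 1 = 9.
  i=3: a_3=8, p_3 = 8*29 + 13 = 245, q_3 = 8*9 + 4 = 76.
  i=4: a_4=5, p_4 = 5*245 + 29 = 1254, q_4 = 5*76 + 9 = 389.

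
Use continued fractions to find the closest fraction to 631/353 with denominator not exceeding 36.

59/33

Expand x = 631/353 as a continued fraction with the Euclidean algorithm:
  631 = 1*353 + 278, so a_0 = 1.
  353 = 1*278 + 75, so a_1 = 1.
  278 = 3*75 + 53, so a_2 = 3.
  75 = 1*53 + 22, so a_3 = 1.
  53 = 2*22 + 9, so a_4 = 2.
  22 = 2*9 + 4, so a_5 = 2.
  9 = 2*4 + 1, so a_6 = 2.
  4 = 4*1 + 0, so a_7 = 4.
so x = [1; 1, 3, 1, 2, 2, 2, 4].
Convergents (p_i = a_i*p_{i-1} + p_{i-2}, q_i = a_i*q_{i-1} + q_{i-2} with p_{-2}=0, p_{-1}=1, q_{-2}=1, q_{-1}=0), until the denominator exceeds 36:
  i=0: a_0=1, p_0 = 1*1 + 0 = 1, q_0 = 1*0 + 1 = 1.
  i=1: a_1=1, p_1 = 1*1 + 1 = 2, q_1 = 1*1 + 0 = 1.
  i=2: a_2=3, p_2 = 3*2 + 1 = 7, q_2 = 3*1 + 1 = 4.
  i=3: a_3=1, p_3 = 1*7 + 2 = 9, q_3 = 1*4 + 1 = 5.
  i=4: a_4=2, p_4 = 2*9 + 7 = 25, q_4 = 2*5 + 4 = 14.
  i=5: a_5=2, p_5 = 2*25 + 9 = 59, q_5 = 2*14 + 5 = 33.
  i=6: a_6=2, p_6 = 2*59 + 25 = 143, q_6 = 2*33 + 14 = 80.
q_6 = 80 > 36, so the last convergent with denominator <= 36 is p_5/q_5 = 59/33.
The closest fraction with denominator <= 36 is either p_5/q_5 or the intermediate fraction (k*p_5 + p_4)/(k*q_5 + q_4) with the largest k >= 1 whose denominator stays <= 36; these approach x as k grows, and every other convergent or intermediate fraction in range is farther away.
Largest k: floor((36 - q_4)/q_5) = floor((36 - 14)/33) = 0.
Since k = 0, no intermediate fraction beyond p_5/q_5 has denominator <= 36, so the convergent 59/33 is the closest (its error is |631*33 - 59*353|/(353*33) = 4/11649).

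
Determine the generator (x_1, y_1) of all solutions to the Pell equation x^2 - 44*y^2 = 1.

First expand sqrt(44) as a continued fraction. With x_i = (sqrt(44) + m_i)/d_i and (m_0, d_0) = (0, 1): a_0 = floor(sqrt(44)) = 6, since 6^2 = 36 <= 44 < 49 = 7^2.
Iterate m_{i+1} = d_i*a_i - m_i, d_{i+1} = (44 - m_{i+1}^2)/d_i, a_{i+1} = floor((a_0 + m_{i+1})/d_{i+1}):
  m_1 = 1*6 - 0 = 6, d_1 = (44 - 6^2)/1 = 8/1 = 8, a_1 = floor((6 + 6)/8) = 1.
  m_2 = 8*1 - 6 = 2, d_2 = (44 - 2^2)/8 = 40/8 = 5, a_2 = floor((6 + 2)/5) = 1.
  m_3 = 5*1 - 2 = 3, d_3 = (44 - 3^2)/5 = 35/5 = 7, a_3 = floor((6 + 3)/7) = 1.
  m_4 = 7*1 - 3 = 4, d_4 = (44 - 4^2)/7 = 28/7 = 4, a_4 = floor((6 + 4)/4) = 2.
  m_5 = 4*2 - 4 = 4, d_5 = (44 - 4^2)/4 = 28/4 = 7, a_5 = floor((6 + 4)/7) = 1.
  m_6 = 7*1 - 4 = 3, d_6 = (44 - 3^2)/7 = 35/7 = 5, a_6 = floor((6 + 3)/5) = 1.
  m_7 = 5*1 - 3 = 2, d_7 = (44 - 2^2)/5 = 40/5 = 8, a_7 = floor((6 + 2)/8) = 1.
  m_8 = 8*1 - 2 = 6, d_8 = (44 - 6^2)/8 = 8/8 = 1, a_8 = floor((6 + 6)/1) = 12.
  m_9 = 1*12 - 6 = 6, d_9 = (44 - 6^2)/1 = 8/1 = 8: (m_9, d_9) = (m_1, d_1) = (6, 8), so from here the quotients repeat a_1, ..., a_8; the period length is 8.
So sqrt(44) = [6; (1, 1, 1, 2, 1, 1, 1, 12)] with period length k = 8.
k is even, so the fundamental solution of x^2 - 44y^2 = 1 is (p_{k-1}, q_{k-1}) = (p_7, q_7); compute convergents through index 7.
Convergents (p_i = a_i*p_{i-1} + p_{i-2}, q_i = a_i*q_{i-1} + q_{i-2} with p_{-2}=0, p_{-1}=1, q_{-2}=1, q_{-1}=0):
  i=0: a_0=6, p_0 = 6*1 + 0 = 6, q_0 = 6*0 + 1 = 1.
  i=1: a_1=1, p_1 = 1*6 + 1 = 7, q_1 = 1*1 + 0 = 1.
  i=2: a_2=1, p_2 = 1*7 + 6 = 13, q_2 = 1*1 + 1 = 2.
  i=3: a_3=1, p_3 = 1*13 + 7 = 20, q_3 = 1*2 + 1 = 3.
  i=4: a_4=2, p_4 = 2*20 + 13 = 53, q_4 = 2*3 + 2 = 8.
  i=5: a_5=1, p_5 = 1*53 + 20 = 73, q_5 = 1*8 + 3 = 11.
  i=6: a_6=1, p_6 = 1*73 + 53 = 126, q_6 = 1*11 + 8 = 19.
  i=7: a_7=1, p_7 = 1*126 + 73 = 199, q_7 = 1*19 + 11 = 30.
Check: 199^2 - 44*30^2 = 39601 - 39600 = 1, so (x, y) = (199, 30) solves the equation, and by the theorem it is the least positive solution.

(x, y) = (199, 30)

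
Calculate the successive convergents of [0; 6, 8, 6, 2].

Using the convergent recurrence p_i = a_i*p_{i-1} + p_{i-2}, q_i = a_i*q_{i-1} + q_{i-2} with p_{-2}=0, p_{-1}=1, q_{-2}=1, q_{-1}=0:
  i=0: a_0=0, p_0 = 0*1 + 0 = 0, q_0 = 0*0 + 1 = 1.
  i=1: a_1=6, p_1 = 6*0 + 1 = 1, q_1 = 6*1 + 0 = 6.
  i=2: a_2=8, p_2 = 8*1 + 0 = 8, q_2 = 8*6 + 1 = 49.
  i=3: a_3=6, p_3 = 6*8 + 1 = 49, q_3 = 6*49 + 6 = 300.
  i=4: a_4=2, p_4 = 2*49 + 8 = 106, q_4 = 2*300 + 49 = 649.

0/1, 1/6, 8/49, 49/300, 106/649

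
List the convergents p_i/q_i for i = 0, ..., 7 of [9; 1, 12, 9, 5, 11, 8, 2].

Using the convergent recurrence p_i = a_i*p_{i-1} + p_{i-2}, q_i = a_i*q_{i-1} + q_{i-2} with p_{-2}=0, p_{-1}=1, q_{-2}=1, q_{-1}=0:
  i=0: a_0=9, p_0 = 9*1 + 0 = 9, q_0 = 9*0 + 1 = 1.
  i=1: a_1=1, p_1 = 1*9 + 1 = 10, q_1 = 1*1 + 0 = 1.
  i=2: a_2=12, p_2 = 12*10 + 9 = 129, q_2 = 12*1 + 1 = 13.
  i=3: a_3=9, p_3 = 9*129 + 10 = 1171, q_3 = 9*13 + 1 = 118.
  i=4: a_4=5, p_4 = 5*1171 + 129 = 5984, q_4 = 5*118 + 13 = 603.
  i=5: a_5=11, p_5 = 11*5984 + 1171 = 66995, q_5 = 11*603 + 118 = 6751.
  i=6: a_6=8, p_6 = 8*66995 + 5984 = 541944, q_6 = 8*6751 + 603 = 54611.
  i=7: a_7=2, p_7 = 2*541944 + 66995 = 1150883, q_7 = 2*54611 + 6751 = 115973.

9/1, 10/1, 129/13, 1171/118, 5984/603, 66995/6751, 541944/54611, 1150883/115973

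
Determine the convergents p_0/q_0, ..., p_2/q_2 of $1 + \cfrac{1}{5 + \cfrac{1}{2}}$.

1/1, 6/5, 13/11

Using the convergent recurrence p_i = a_i*p_{i-1} + p_{i-2}, q_i = a_i*q_{i-1} + q_{i-2} with p_{-2}=0, p_{-1}=1, q_{-2}=1, q_{-1}=0:
  i=0: a_0=1, p_0 = 1*1 + 0 = 1, q_0 = 1*0 + 1 = 1.
  i=1: a_1=5, p_1 = 5*1 + 1 = 6, q_1 = 5*1 + 0 = 5.
  i=2: a_2=2, p_2 = 2*6 + 1 = 13, q_2 = 2*5 + 1 = 11.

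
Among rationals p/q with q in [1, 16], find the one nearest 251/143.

7/4

Expand x = 251/143 as a continued fraction with the Euclidean algorithm:
  251 = 1*143 + 108, so a_0 = 1.
  143 = 1*108 + 35, so a_1 = 1.
  108 = 3*35 + 3, so a_2 = 3.
  35 = 11*3 + 2, so a_3 = 11.
  3 = 1*2 + 1, so a_4 = 1.
  2 = 2*1 + 0, so a_5 = 2.
so x = [1; 1, 3, 11, 1, 2].
Convergents (p_i = a_i*p_{i-1} + p_{i-2}, q_i = a_i*q_{i-1} + q_{i-2} with p_{-2}=0, p_{-1}=1, q_{-2}=1, q_{-1}=0), until the denominator exceeds 16:
  i=0: a_0=1, p_0 = 1*1 + 0 = 1, q_0 = 1*0 + 1 = 1.
  i=1: a_1=1, p_1 = 1*1 + 1 = 2, q_1 = 1*1 + 0 = 1.
  i=2: a_2=3, p_2 = 3*2 + 1 = 7, q_2 = 3*1 + 1 = 4.
  i=3: a_3=11, p_3 = 11*7 + 2 = 79, q_3 = 11*4 + 1 = 45.
q_3 = 45 > 16, so the last convergent with denominator <= 16 is p_2/q_2 = 7/4.
The closest fraction with denominator <= 16 is either p_2/q_2 or the intermediate fraction (k*p_2 + p_1)/(k*q_2 + q_1) with the largest k >= 1 whose denominator stays <= 16; these approach x as k grows, and every other convergent or intermediate fraction in range is farther away.
Largest k: floor((16 - q_1)/q_2) = floor((16 - 1)/4) = 3.
That gives (3*7 + 2)/(3*4 + 1) = 23/13.
Compare the errors: |x - 7/4| = |251*4 - 7*143|/(143*4) = 3/572, and |x - 23/13| = |251*13 - 23*143|/(143*13) = 26/1859.
Cross-multiplying, 3*1859 = 5577 < 14872 = 26*572, so 3/572 is smaller: the convergent 7/4 is closer to x than 23/13.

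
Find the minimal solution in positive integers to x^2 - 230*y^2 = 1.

(x, y) = (91, 6)

First expand sqrt(230) as a continued fraction. With x_i = (sqrt(230) + m_i)/d_i and (m_0, d_0) = (0, 1): a_0 = floor(sqrt(230)) = 15, since 15^2 = 225 <= 230 < 256 = 16^2.
Iterate m_{i+1} = d_i*a_i - m_i, d_{i+1} = (230 - m_{i+1}^2)/d_i, a_{i+1} = floor((a_0 + m_{i+1})/d_{i+1}):
  m_1 = 1*15 - 0 = 15, d_1 = (230 - 15^2)/1 = 5/1 = 5, a_1 = floor((15 + 15)/5) = 6.
  m_2 = 5*6 - 15 = 15, d_2 = (230 - 15^2)/5 = 5/5 = 1, a_2 = floor((15 + 15)/1) = 30.
  m_3 = 1*30 - 15 = 15, d_3 = (230 - 15^2)/1 = 5/1 = 5: (m_3, d_3) = (m_1, d_1) = (15, 5), so from here the quotients repeat a_1, a_2; the period length is 2.
So sqrt(230) = [15; (6, 30)] with period length k = 2.
k is even, so the fundamental solution of x^2 - 230y^2 = 1 is (p_{k-1}, q_{k-1}) = (p_1, q_1); compute convergents through index 1.
Convergents (p_i = a_i*p_{i-1} + p_{i-2}, q_i = a_i*q_{i-1} + q_{i-2} with p_{-2}=0, p_{-1}=1, q_{-2}=1, q_{-1}=0):
  i=0: a_0=15, p_0 = 15*1 + 0 = 15, q_0 = 15*0 + 1 = 1.
  i=1: a_1=6, p_1 = 6*15 + 1 = 91, q_1 = 6*1 + 0 = 6.
Check: 91^2 - 230*6^2 = 8281 - 8280 = 1, so (x, y) = (91, 6) solves the equation, and by the theorem it is the least positive solution.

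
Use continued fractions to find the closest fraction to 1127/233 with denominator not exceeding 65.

237/49

Expand x = 1127/233 as a continued fraction with the Euclidean algorithm:
  1127 = 4*233 + 195, so a_0 = 4.
  233 = 1*195 + 38, so a_1 = 1.
  195 = 5*38 + 5, so a_2 = 5.
  38 = 7*5 + 3, so a_3 = 7.
  5 = 1*3 + 2, so a_4 = 1.
  3 = 1*2 + 1, so a_5 = 1.
  2 = 2*1 + 0, so a_6 = 2.
so x = [4; 1, 5, 7, 1, 1, 2].
Convergents (p_i = a_i*p_{i-1} + p_{i-2}, q_i = a_i*q_{i-1} + q_{i-2} with p_{-2}=0, p_{-1}=1, q_{-2}=1, q_{-1}=0), until the denominator exceeds 65:
  i=0: a_0=4, p_0 = 4*1 + 0 = 4, q_0 = 4*0 + 1 = 1.
  i=1: a_1=1, p_1 = 1*4 + 1 = 5, q_1 = 1*1 + 0 = 1.
  i=2: a_2=5, p_2 = 5*5 + 4 = 29, q_2 = 5*1 + 1 = 6.
  i=3: a_3=7, p_3 = 7*29 + 5 = 208, q_3 = 7*6 + 1 = 43.
  i=4: a_4=1, p_4 = 1*208 + 29 = 237, q_4 = 1*43 + 6 = 49.
  i=5: a_5=1, p_5 = 1*237 + 208 = 445, q_5 = 1*49 + 43 = 92.
q_5 = 92 > 65, so the last convergent with denominator <= 65 is p_4/q_4 = 237/49.
The closest fraction with denominator <= 65 is either p_4/q_4 or the intermediate fraction (k*p_4 + p_3)/(k*q_4 + q_3) with the largest k >= 1 whose denominator stays <= 65; these approach x as k grows, and every other convergent or intermediate fraction in range is farther away.
Largest k: floor((65 - q_3)/q_4) = floor((65 - 43)/49) = 0.
Since k = 0, no intermediate fraction beyond p_4/q_4 has denominator <= 65, so the convergent 237/49 is the closest (its error is |1127*49 - 237*233|/(233*49) = 2/11417).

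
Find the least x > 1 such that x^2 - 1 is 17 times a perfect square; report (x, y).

First expand sqrt(17) as a continued fraction. With x_i = (sqrt(17) + m_i)/d_i and (m_0, d_0) = (0, 1): a_0 = floor(sqrt(17)) = 4, since 4^2 = 16 <= 17 < 25 = 5^2.
Iterate m_{i+1} = d_i*a_i - m_i, d_{i+1} = (17 - m_{i+1}^2)/d_i, a_{i+1} = floor((a_0 + m_{i+1})/d_{i+1}):
  m_1 = 1*4 - 0 = 4, d_1 = (17 - 4^2)/1 = 1/1 = 1, a_1 = floor((4 + 4)/1) = 8.
  m_2 = 1*8 - 4 = 4, d_2 = (17 - 4^2)/1 = 1/1 = 1: (m_2, d_2) = (m_1, d_1) = (4, 1), so from here the quotient a_1 repeats; the period length is 1.
So sqrt(17) = [4; (8)] with period length k = 1.
k is odd, so (p_{k-1}, q_{k-1}) only solves x^2 - 17y^2 = -1 and the fundamental solution of x^2 - 17y^2 = 1 is (p_{2k-1}, q_{2k-1}) = (p_1, q_1); compute convergents through index 1, running through the period twice.
Convergents (p_i = a_i*p_{i-1} + p_{i-2}, q_i = a_i*q_{i-1} + q_{i-2} with p_{-2}=0, p_{-1}=1, q_{-2}=1, q_{-1}=0):
  i=0: a_0=4, p_0 = 4*1 + 0 = 4, q_0 = 4*0 + 1 = 1.
  i=1: a_1=8, p_1 = 8*4 + 1 = 33, q_1 = 8*1 + 0 = 8.
Indeed p_0^2 - 17*q_0^2 = 16 - 17 = -1, not +1.
Check: 33^2 - 17*8^2 = 1089 - 1088 = 1, so (x, y) = (33, 8) solves the equation, and by the theorem it is the least positive solution.

(x, y) = (33, 8)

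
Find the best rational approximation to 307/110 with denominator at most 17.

Expand x = 307/110 as a continued fraction with the Euclidean algorithm:
  307 = 2*110 + 87, so a_0 = 2.
  110 = 1*87 + 23, so a_1 = 1.
  87 = 3*23 + 18, so a_2 = 3.
  23 = 1*18 + 5, so a_3 = 1.
  18 = 3*5 + 3, so a_4 = 3.
  5 = 1*3 + 2, so a_5 = 1.
  3 = 1*2 + 1, so a_6 = 1.
  2 = 2*1 + 0, so a_7 = 2.
so x = [2; 1, 3, 1, 3, 1, 1, 2].
Convergents (p_i = a_i*p_{i-1} + p_{i-2}, q_i = a_i*q_{i-1} + q_{i-2} with p_{-2}=0, p_{-1}=1, q_{-2}=1, q_{-1}=0), until the denominator exceeds 17:
  i=0: a_0=2, p_0 = 2*1 + 0 = 2, q_0 = 2*0 + 1 = 1.
  i=1: a_1=1, p_1 = 1*2 + 1 = 3, q_1 = 1*1 + 0 = 1.
  i=2: a_2=3, p_2 = 3*3 + 2 = 11, q_2 = 3*1 + 1 = 4.
  i=3: a_3=1, p_3 = 1*11 + 3 = 14, q_3 = 1*4 + 1 = 5.
  i=4: a_4=3, p_4 = 3*14 + 11 = 53, q_4 = 3*5 + 4 = 19.
q_4 = 19 > 17, so the last convergent with denominator <= 17 is p_3/q_3 = 14/5.
The closest fraction with denominator <= 17 is either p_3/q_3 or the intermediate fraction (k*p_3 + p_2)/(k*q_3 + q_2) with the largest k >= 1 whose denominator stays <= 17; these approach x as k grows, and every other convergent or intermediate fraction in range is farther away.
Largest k: floor((17 - q_2)/q_3) = floor((17 - 4)/5) = 2.
That gives (2*14 + 11)/(2*5 + 4) = 39/14.
Compare the errors: |x - 14/5| = |307*5 - 14*110|/(110*5) = 5/550, and |x - 39/14| = |307*14 - 39*110|/(110*14) = 8/1540.
Cross-multiplying, 8*550 = 4400 < 7700 = 5*1540, so 8/1540 is smaller: the intermediate fraction 39/14 is closer to x than 14/5.

39/14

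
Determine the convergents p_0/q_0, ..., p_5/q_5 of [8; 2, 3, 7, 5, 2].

8/1, 17/2, 59/7, 430/51, 2209/262, 4848/575

Using the convergent recurrence p_i = a_i*p_{i-1} + p_{i-2}, q_i = a_i*q_{i-1} + q_{i-2} with p_{-2}=0, p_{-1}=1, q_{-2}=1, q_{-1}=0:
  i=0: a_0=8, p_0 = 8*1 + 0 = 8, q_0 = 8*0 + 1 = 1.
  i=1: a_1=2, p_1 = 2*8 + 1 = 17, q_1 = 2*1 + 0 = 2.
  i=2: a_2=3, p_2 = 3*17 + 8 = 59, q_2 = 3*2 + 1 = 7.
  i=3: a_3=7, p_3 = 7*59 + 17 = 430, q_3 = 7*7 + 2 = 51.
  i=4: a_4=5, p_4 = 5*430 + 59 = 2209, q_4 = 5*51 + 7 = 262.
  i=5: a_5=2, p_5 = 2*2209 + 430 = 4848, q_5 = 2*262 + 51 = 575.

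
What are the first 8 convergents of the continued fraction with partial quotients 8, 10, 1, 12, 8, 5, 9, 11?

8/1, 81/10, 89/11, 1149/142, 9281/1147, 47554/5877, 437267/54040, 4857491/600317

Using the convergent recurrence p_i = a_i*p_{i-1} + p_{i-2}, q_i = a_i*q_{i-1} + q_{i-2} with p_{-2}=0, p_{-1}=1, q_{-2}=1, q_{-1}=0:
  i=0: a_0=8, p_0 = 8*1 + 0 = 8, q_0 = 8*0 + 1 = 1.
  i=1: a_1=10, p_1 = 10*8 + 1 = 81, q_1 = 10*1 + 0 = 10.
  i=2: a_2=1, p_2 = 1*81 + 8 = 89, q_2 = 1*10 + 1 = 11.
  i=3: a_3=12, p_3 = 12*89 + 81 = 1149, q_3 = 12*11 + 10 = 142.
  i=4: a_4=8, p_4 = 8*1149 + 89 = 9281, q_4 = 8*142 + 11 = 1147.
  i=5: a_5=5, p_5 = 5*9281 + 1149 = 47554, q_5 = 5*1147 + 142 = 5877.
  i=6: a_6=9, p_6 = 9*47554 + 9281 = 437267, q_6 = 9*5877 + 1147 = 54040.
  i=7: a_7=11, p_7 = 11*437267 + 47554 = 4857491, q_7 = 11*54040 + 5877 = 600317.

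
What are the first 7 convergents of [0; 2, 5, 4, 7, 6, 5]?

Using the convergent recurrence p_i = a_i*p_{i-1} + p_{i-2}, q_i = a_i*q_{i-1} + q_{i-2} with p_{-2}=0, p_{-1}=1, q_{-2}=1, q_{-1}=0:
  i=0: a_0=0, p_0 = 0*1 + 0 = 0, q_0 = 0*0 + 1 = 1.
  i=1: a_1=2, p_1 = 2*0 + 1 = 1, q_1 = 2*1 + 0 = 2.
  i=2: a_2=5, p_2 = 5*1 + 0 = 5, q_2 = 5*2 + 1 = 11.
  i=3: a_3=4, p_3 = 4*5 + 1 = 21, q_3 = 4*11 + 2 = 46.
  i=4: a_4=7, p_4 = 7*21 + 5 = 152, q_4 = 7*46 + 11 = 333.
  i=5: a_5=6, p_5 = 6*152 + 21 = 933, q_5 = 6*333 + 46 = 2044.
  i=6: a_6=5, p_6 = 5*933 + 152 = 4817, q_6 = 5*2044 + 333 = 10553.

0/1, 1/2, 5/11, 21/46, 152/333, 933/2044, 4817/10553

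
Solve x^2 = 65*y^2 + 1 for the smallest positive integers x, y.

First expand sqrt(65) as a continued fraction. With x_i = (sqrt(65) + m_i)/d_i and (m_0, d_0) = (0, 1): a_0 = floor(sqrt(65)) = 8, since 8^2 = 64 <= 65 < 81 = 9^2.
Iterate m_{i+1} = d_i*a_i - m_i, d_{i+1} = (65 - m_{i+1}^2)/d_i, a_{i+1} = floor((a_0 + m_{i+1})/d_{i+1}):
  m_1 = 1*8 - 0 = 8, d_1 = (65 - 8^2)/1 = 1/1 = 1, a_1 = floor((8 + 8)/1) = 16.
  m_2 = 1*16 - 8 = 8, d_2 = (65 - 8^2)/1 = 1/1 = 1: (m_2, d_2) = (m_1, d_1) = (8, 1), so from here the quotient a_1 repeats; the period length is 1.
So sqrt(65) = [8; (16)] with period length k = 1.
k is odd, so (p_{k-1}, q_{k-1}) only solves x^2 - 65y^2 = -1 and the fundamental solution of x^2 - 65y^2 = 1 is (p_{2k-1}, q_{2k-1}) = (p_1, q_1); compute convergents through index 1, running through the period twice.
Convergents (p_i = a_i*p_{i-1} + p_{i-2}, q_i = a_i*q_{i-1} + q_{i-2} with p_{-2}=0, p_{-1}=1, q_{-2}=1, q_{-1}=0):
  i=0: a_0=8, p_0 = 8*1 + 0 = 8, q_0 = 8*0 + 1 = 1.
  i=1: a_1=16, p_1 = 16*8 + 1 = 129, q_1 = 16*1 + 0 = 16.
Indeed p_0^2 - 65*q_0^2 = 64 - 65 = -1, not +1.
Check: 129^2 - 65*16^2 = 16641 - 16640 = 1, so (x, y) = (129, 16) solves the equation, and by the theorem it is the least positive solution.

(x, y) = (129, 16)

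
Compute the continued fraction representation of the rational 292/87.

[3; 2, 1, 4, 6]

Run the Euclidean algorithm on 292 and 87; the successive quotients are the partial quotients a_0, a_1, ... (each step inverts the fractional part left over by the previous one):
  292 = 3*87 + 31, so a_0 = 3.
  87 = 2*31 + 25, so a_1 = 2.
  31 = 1*25 + 6, so a_2 = 1.
  25 = 4*6 + 1, so a_3 = 4.
  6 = 6*1 + 0, so a_4 = 6.
The remainder reaches 0 after 5 divisions, so the expansion has 5 partial quotients, read off in order.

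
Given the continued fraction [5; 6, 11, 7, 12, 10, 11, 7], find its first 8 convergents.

5/1, 31/6, 346/67, 2453/475, 29782/5767, 300273/58145, 3332785/645362, 23629768/4575679

Using the convergent recurrence p_i = a_i*p_{i-1} + p_{i-2}, q_i = a_i*q_{i-1} + q_{i-2} with p_{-2}=0, p_{-1}=1, q_{-2}=1, q_{-1}=0:
  i=0: a_0=5, p_0 = 5*1 + 0 = 5, q_0 = 5*0 + 1 = 1.
  i=1: a_1=6, p_1 = 6*5 + 1 = 31, q_1 = 6*1 + 0 = 6.
  i=2: a_2=11, p_2 = 11*31 + 5 = 346, q_2 = 11*6 + 1 = 67.
  i=3: a_3=7, p_3 = 7*346 + 31 = 2453, q_3 = 7*67 + 6 = 475.
  i=4: a_4=12, p_4 = 12*2453 + 346 = 29782, q_4 = 12*475 + 67 = 5767.
  i=5: a_5=10, p_5 = 10*29782 + 2453 = 300273, q_5 = 10*5767 + 475 = 58145.
  i=6: a_6=11, p_6 = 11*300273 + 29782 = 3332785, q_6 = 11*58145 + 5767 = 645362.
  i=7: a_7=7, p_7 = 7*3332785 + 300273 = 23629768, q_7 = 7*645362 + 58145 = 4575679.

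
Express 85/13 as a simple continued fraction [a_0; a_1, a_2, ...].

[6; 1, 1, 6]

Run the Euclidean algorithm on 85 and 13; the successive quotients are the partial quotients a_0, a_1, ... (each step inverts the fractional part left over by the previous one):
  85 = 6*13 + 7, so a_0 = 6.
  13 = 1*7 + 6, so a_1 = 1.
  7 = 1*6 + 1, so a_2 = 1.
  6 = 6*1 + 0, so a_3 = 6.
The remainder reaches 0 after 4 divisions, so the expansion has 4 partial quotients, read off in order.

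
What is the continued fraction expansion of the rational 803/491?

[1; 1, 1, 1, 2, 1, 8, 5]

Run the Euclidean algorithm on 803 and 491; the successive quotients are the partial quotients a_0, a_1, ... (each step inverts the fractional part left over by the previous one):
  803 = 1*491 + 312, so a_0 = 1.
  491 = 1*312 + 179, so a_1 = 1.
  312 = 1*179 + 133, so a_2 = 1.
  179 = 1*133 + 46, so a_3 = 1.
  133 = 2*46 + 41, so a_4 = 2.
  46 = 1*41 + 5, so a_5 = 1.
  41 = 8*5 + 1, so a_6 = 8.
  5 = 5*1 + 0, so a_7 = 5.
The remainder reaches 0 after 8 divisions, so the expansion has 8 partial quotients, read off in order.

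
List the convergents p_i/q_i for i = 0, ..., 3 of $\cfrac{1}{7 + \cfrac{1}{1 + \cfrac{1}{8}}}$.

0/1, 1/7, 1/8, 9/71

Using the convergent recurrence p_i = a_i*p_{i-1} + p_{i-2}, q_i = a_i*q_{i-1} + q_{i-2} with p_{-2}=0, p_{-1}=1, q_{-2}=1, q_{-1}=0:
  i=0: a_0=0, p_0 = 0*1 + 0 = 0, q_0 = 0*0 + 1 = 1.
  i=1: a_1=7, p_1 = 7*0 + 1 = 1, q_1 = 7*1 + 0 = 7.
  i=2: a_2=1, p_2 = 1*1 + 0 = 1, q_2 = 1*7 + 1 = 8.
  i=3: a_3=8, p_3 = 8*1 + 1 = 9, q_3 = 8*8 + 7 = 71.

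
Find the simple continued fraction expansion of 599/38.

[15; 1, 3, 4, 2]

Run the Euclidean algorithm on 599 and 38; the successive quotients are the partial quotients a_0, a_1, ... (each step inverts the fractional part left over by the previous one):
  599 = 15*38 + 29, so a_0 = 15.
  38 = 1*29 + 9, so a_1 = 1.
  29 = 3*9 + 2, so a_2 = 3.
  9 = 4*2 + 1, so a_3 = 4.
  2 = 2*1 + 0, so a_4 = 2.
The remainder reaches 0 after 5 divisions, so the expansion has 5 partial quotients, read off in order.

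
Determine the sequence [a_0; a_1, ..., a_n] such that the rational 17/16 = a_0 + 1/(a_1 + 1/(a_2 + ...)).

[1; 16]

Run the Euclidean algorithm on 17 and 16; the successive quotients are the partial quotients a_0, a_1, ... (each step inverts the fractional part left over by the previous one):
  17 = 1*16 + 1, so a_0 = 1.
  16 = 16*1 + 0, so a_1 = 16.
The remainder reaches 0 after 2 divisions, so the expansion has 2 partial quotients, read off in order.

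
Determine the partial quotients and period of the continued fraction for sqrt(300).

Write x_i = (sqrt(300) + m_i)/d_i with (m_0, d_0) = (0, 1). a_0 = floor(sqrt(300)) = 17, since 17^2 = 289 <= 300 < 324 = 18^2.
Iterate m_{i+1} = d_i*a_i - m_i, d_{i+1} = (300 - m_{i+1}^2)/d_i, a_{i+1} = floor((a_0 + m_{i+1})/d_{i+1}):
  m_1 = 1*17 - 0 = 17, d_1 = (300 - 17^2)/1 = 11/1 = 11, a_1 = floor((17 + 17)/11) = 3.
  m_2 = 11*3 - 17 = 16, d_2 = (300 - 16^2)/11 = 44/11 = 4, a_2 = floor((17 + 16)/4) = 8.
  m_3 = 4*8 - 16 = 16, d_3 = (300 - 16^2)/4 = 44/4 = 11, a_3 = floor((17 + 16)/11) = 3.
  m_4 = 11*3 - 16 = 17, d_4 = (300 - 17^2)/11 = 11/11 = 1, a_4 = floor((17 + 17)/1) = 34.
  m_5 = 1*34 - 17 = 17, d_5 = (300 - 17^2)/1 = 11/1 = 11: (m_5, d_5) = (m_1, d_1) = (17, 11), so from here the quotients repeat a_1, ..., a_4; the period length is 4.
Hence the expansion of sqrt(300) is a_0 = 17 followed by the repeating block 3, 8, 3, 34 (period 4).

[17; (3, 8, 3, 34)]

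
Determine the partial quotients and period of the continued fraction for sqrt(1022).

Write x_i = (sqrt(1022) + m_i)/d_i with (m_0, d_0) = (0, 1). a_0 = floor(sqrt(1022)) = 31, since 31^2 = 961 <= 1022 < 1024 = 32^2.
Iterate m_{i+1} = d_i*a_i - m_i, d_{i+1} = (1022 - m_{i+1}^2)/d_i, a_{i+1} = floor((a_0 + m_{i+1})/d_{i+1}):
  m_1 = 1*31 - 0 = 31, d_1 = (1022 - 31^2)/1 = 61/1 = 61, a_1 = floor((31 + 31)/61) = 1.
  m_2 = 61*1 - 31 = 30, d_2 = (1022 - 30^2)/61 = 122/61 = 2, a_2 = floor((31 + 30)/2) = 30.
  m_3 = 2*30 - 30 = 30, d_3 = (1022 - 30^2)/2 = 122/2 = 61, a_3 = floor((31 + 30)/61) = 1.
  m_4 = 61*1 - 30 = 31, d_4 = (1022 - 31^2)/61 = 61/61 = 1, a_4 = floor((31 + 31)/1) = 62.
  m_5 = 1*62 - 31 = 31, d_5 = (1022 - 31^2)/1 = 61/1 = 61: (m_5, d_5) = (m_1, d_1) = (31, 61), so from here the quotients repeat a_1, ..., a_4; the period length is 4.
Hence the expansion of sqrt(1022) is a_0 = 31 followed by the repeating block 1, 30, 1, 62 (period 4).

[31; (1, 30, 1, 62)]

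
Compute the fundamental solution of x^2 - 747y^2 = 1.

(x, y) = (82, 3)

First expand sqrt(747) as a continued fraction. With x_i = (sqrt(747) + m_i)/d_i and (m_0, d_0) = (0, 1): a_0 = floor(sqrt(747)) = 27, since 27^2 = 729 <= 747 < 784 = 28^2.
Iterate m_{i+1} = d_i*a_i - m_i, d_{i+1} = (747 - m_{i+1}^2)/d_i, a_{i+1} = floor((a_0 + m_{i+1})/d_{i+1}):
  m_1 = 1*27 - 0 = 27, d_1 = (747 - 27^2)/1 = 18/1 = 18, a_1 = floor((27 + 27)/18) = 3.
  m_2 = 18*3 - 27 = 27, d_2 = (747 - 27^2)/18 = 18/18 = 1, a_2 = floor((27 + 27)/1) = 54.
  m_3 = 1*54 - 27 = 27, d_3 = (747 - 27^2)/1 = 18/1 = 18: (m_3, d_3) = (m_1, d_1) = (27, 18), so from here the quotients repeat a_1, a_2; the period length is 2.
So sqrt(747) = [27; (3, 54)] with period length k = 2.
k is even, so the fundamental solution of x^2 - 747y^2 = 1 is (p_{k-1}, q_{k-1}) = (p_1, q_1); compute convergents through index 1.
Convergents (p_i = a_i*p_{i-1} + p_{i-2}, q_i = a_i*q_{i-1} + q_{i-2} with p_{-2}=0, p_{-1}=1, q_{-2}=1, q_{-1}=0):
  i=0: a_0=27, p_0 = 27*1 + 0 = 27, q_0 = 27*0 + 1 = 1.
  i=1: a_1=3, p_1 = 3*27 + 1 = 82, q_1 = 3*1 + 0 = 3.
Check: 82^2 - 747*3^2 = 6724 - 6723 = 1, so (x, y) = (82, 3) solves the equation, and by the theorem it is the least positive solution.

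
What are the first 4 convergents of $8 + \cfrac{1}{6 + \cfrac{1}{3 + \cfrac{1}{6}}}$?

8/1, 49/6, 155/19, 979/120

Using the convergent recurrence p_i = a_i*p_{i-1} + p_{i-2}, q_i = a_i*q_{i-1} + q_{i-2} with p_{-2}=0, p_{-1}=1, q_{-2}=1, q_{-1}=0:
  i=0: a_0=8, p_0 = 8*1 + 0 = 8, q_0 = 8*0 + 1 = 1.
  i=1: a_1=6, p_1 = 6*8 + 1 = 49, q_1 = 6*1 + 0 = 6.
  i=2: a_2=3, p_2 = 3*49 + 8 = 155, q_2 = 3*6 + 1 = 19.
  i=3: a_3=6, p_3 = 6*155 + 49 = 979, q_3 = 6*19 + 6 = 120.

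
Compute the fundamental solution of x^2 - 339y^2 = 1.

(x, y) = (97970, 5321)

First expand sqrt(339) as a continued fraction. With x_i = (sqrt(339) + m_i)/d_i and (m_0, d_0) = (0, 1): a_0 = floor(sqrt(339)) = 18, since 18^2 = 324 <= 339 < 361 = 19^2.
Iterate m_{i+1} = d_i*a_i - m_i, d_{i+1} = (339 - m_{i+1}^2)/d_i, a_{i+1} = floor((a_0 + m_{i+1})/d_{i+1}):
  m_1 = 1*18 - 0 = 18, d_1 = (339 - 18^2)/1 = 15/1 = 15, a_1 = floor((18 + 18)/15) = 2.
  m_2 = 15*2 - 18 = 12, d_2 = (339 - 12^2)/15 = 195/15 = 13, a_2 = floor((18 + 12)/13) = 2.
  m_3 = 13*2 - 12 = 14, d_3 = (339 - 14^2)/13 = 143/13 = 11, a_3 = floor((18 + 14)/11) = 2.
  m_4 = 11*2 - 14 = 8, d_4 = (339 - 8^2)/11 = 275/11 = 25, a_4 = floor((18 + 8)/25) = 1.
  m_5 = 25*1 - 8 = 17, d_5 = (339 - 17^2)/25 = 50/25 = 2, a_5 = floor((18 + 17)/2) = 17.
  m_6 = 2*17 - 17 = 17, d_6 = (339 - 17^2)/2 = 50/2 = 25, a_6 = floor((18 + 17)/25) = 1.
  m_7 = 25*1 - 17 = 8, d_7 = (339 - 8^2)/25 = 275/25 = 11, a_7 = floor((18 + 8)/11) = 2.
  m_8 = 11*2 - 8 = 14, d_8 = (339 - 14^2)/11 = 143/11 = 13, a_8 = floor((18 + 14)/13) = 2.
  m_9 = 13*2 - 14 = 12, d_9 = (339 - 12^2)/13 = 195/13 = 15, a_9 = floor((18 + 12)/15) = 2.
  m_10 = 15*2 - 12 = 18, d_10 = (339 - 18^2)/15 = 15/15 = 1, a_10 = floor((18 + 18)/1) = 36.
  m_11 = 1*36 - 18 = 18, d_11 = (339 - 18^2)/1 = 15/1 = 15: (m_11, d_11) = (m_1, d_1) = (18, 15), so from here the quotients repeat a_1, ..., a_10; the period length is 10.
So sqrt(339) = [18; (2, 2, 2, 1, 17, 1, 2, 2, 2, 36)] with period length k = 10.
k is even, so the fundamental solution of x^2 - 339y^2 = 1 is (p_{k-1}, q_{k-1}) = (p_9, q_9); compute convergents through index 9.
Convergents (p_i = a_i*p_{i-1} + p_{i-2}, q_i = a_i*q_{i-1} + q_{i-2} with p_{-2}=0, p_{-1}=1, q_{-2}=1, q_{-1}=0):
  i=0: a_0=18, p_0 = 18*1 + 0 = 18, q_0 = 18*0 + 1 = 1.
  i=1: a_1=2, p_1 = 2*18 + 1 = 37, q_1 = 2*1 + 0 = 2.
  i=2: a_2=2, p_2 = 2*37 + 18 = 92, q_2 = 2*2 + 1 = 5.
  i=3: a_3=2, p_3 = 2*92 + 37 = 221, q_3 = 2*5 + 2 = 12.
  i=4: a_4=1, p_4 = 1*221 + 92 = 313, q_4 = 1*12 + 5 = 17.
  i=5: a_5=17, p_5 = 17*313 + 221 = 5542, q_5 = 17*17 + 12 = 301.
  i=6: a_6=1, p_6 = 1*5542 + 313 = 5855, q_6 = 1*301 + 17 = 318.
  i=7: a_7=2, p_7 = 2*5855 + 5542 = 17252, q_7 = 2*318 + 301 = 937.
  i=8: a_8=2, p_8 = 2*17252 + 5855 = 40359, q_8 = 2*937 + 318 = 2192.
  i=9: a_9=2, p_9 = 2*40359 + 17252 = 97970, q_9 = 2*2192 + 937 = 5321.
Check: 97970^2 - 339*5321^2 = 9598120900 - 9598120899 = 1, so (x, y) = (97970, 5321) solves the equation, and by the theorem it is the least positive solution.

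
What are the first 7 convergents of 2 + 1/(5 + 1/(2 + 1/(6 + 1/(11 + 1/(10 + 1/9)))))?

2/1, 11/5, 24/11, 155/71, 1729/792, 17445/7991, 158734/72711

Using the convergent recurrence p_i = a_i*p_{i-1} + p_{i-2}, q_i = a_i*q_{i-1} + q_{i-2} with p_{-2}=0, p_{-1}=1, q_{-2}=1, q_{-1}=0:
  i=0: a_0=2, p_0 = 2*1 + 0 = 2, q_0 = 2*0 + 1 = 1.
  i=1: a_1=5, p_1 = 5*2 + 1 = 11, q_1 = 5*1 + 0 = 5.
  i=2: a_2=2, p_2 = 2*11 + 2 = 24, q_2 = 2*5 + 1 = 11.
  i=3: a_3=6, p_3 = 6*24 + 11 = 155, q_3 = 6*11 + 5 = 71.
  i=4: a_4=11, p_4 = 11*155 + 24 = 1729, q_4 = 11*71 + 11 = 792.
  i=5: a_5=10, p_5 = 10*1729 + 155 = 17445, q_5 = 10*792 + 71 = 7991.
  i=6: a_6=9, p_6 = 9*17445 + 1729 = 158734, q_6 = 9*7991 + 792 = 72711.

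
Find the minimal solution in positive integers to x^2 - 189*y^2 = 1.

First expand sqrt(189) as a continued fraction. With x_i = (sqrt(189) + m_i)/d_i and (m_0, d_0) = (0, 1): a_0 = floor(sqrt(189)) = 13, since 13^2 = 169 <= 189 < 196 = 14^2.
Iterate m_{i+1} = d_i*a_i - m_i, d_{i+1} = (189 - m_{i+1}^2)/d_i, a_{i+1} = floor((a_0 + m_{i+1})/d_{i+1}):
  m_1 = 1*13 - 0 = 13, d_1 = (189 - 13^2)/1 = 20/1 = 20, a_1 = floor((13 + 13)/20) = 1.
  m_2 = 20*1 - 13 = 7, d_2 = (189 - 7^2)/20 = 140/20 = 7, a_2 = floor((13 + 7)/7) = 2.
  m_3 = 7*2 - 7 = 7, d_3 = (189 - 7^2)/7 = 140/7 = 20, a_3 = floor((13 + 7)/20) = 1.
  m_4 = 20*1 - 7 = 13, d_4 = (189 - 13^2)/20 = 20/20 = 1, a_4 = floor((13 + 13)/1) = 26.
  m_5 = 1*26 - 13 = 13, d_5 = (189 - 13^2)/1 = 20/1 = 20: (m_5, d_5) = (m_1, d_1) = (13, 20), so from here the quotients repeat a_1, ..., a_4; the period length is 4.
So sqrt(189) = [13; (1, 2, 1, 26)] with period length k = 4.
k is even, so the fundamental solution of x^2 - 189y^2 = 1 is (p_{k-1}, q_{k-1}) = (p_3, q_3); compute convergents through index 3.
Convergents (p_i = a_i*p_{i-1} + p_{i-2}, q_i = a_i*q_{i-1} + q_{i-2} with p_{-2}=0, p_{-1}=1, q_{-2}=1, q_{-1}=0):
  i=0: a_0=13, p_0 = 13*1 + 0 = 13, q_0 = 13*0 + 1 = 1.
  i=1: a_1=1, p_1 = 1*13 + 1 = 14, q_1 = 1*1 + 0 = 1.
  i=2: a_2=2, p_2 = 2*14 + 13 = 41, q_2 = 2*1 + 1 = 3.
  i=3: a_3=1, p_3 = 1*41 + 14 = 55, q_3 = 1*3 + 1 = 4.
Check: 55^2 - 189*4^2 = 3025 - 3024 = 1, so (x, y) = (55, 4) solves the equation, and by the theorem it is the least positive solution.

(x, y) = (55, 4)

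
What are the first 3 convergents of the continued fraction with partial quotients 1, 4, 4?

1/1, 5/4, 21/17

Using the convergent recurrence p_i = a_i*p_{i-1} + p_{i-2}, q_i = a_i*q_{i-1} + q_{i-2} with p_{-2}=0, p_{-1}=1, q_{-2}=1, q_{-1}=0:
  i=0: a_0=1, p_0 = 1*1 + 0 = 1, q_0 = 1*0 + 1 = 1.
  i=1: a_1=4, p_1 = 4*1 + 1 = 5, q_1 = 4*1 + 0 = 4.
  i=2: a_2=4, p_2 = 4*5 + 1 = 21, q_2 = 4*4 + 1 = 17.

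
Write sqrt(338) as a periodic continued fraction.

[18; (2, 1, 1, 2, 36)]

Write x_i = (sqrt(338) + m_i)/d_i with (m_0, d_0) = (0, 1). a_0 = floor(sqrt(338)) = 18, since 18^2 = 324 <= 338 < 361 = 19^2.
Iterate m_{i+1} = d_i*a_i - m_i, d_{i+1} = (338 - m_{i+1}^2)/d_i, a_{i+1} = floor((a_0 + m_{i+1})/d_{i+1}):
  m_1 = 1*18 - 0 = 18, d_1 = (338 - 18^2)/1 = 14/1 = 14, a_1 = floor((18 + 18)/14) = 2.
  m_2 = 14*2 - 18 = 10, d_2 = (338 - 10^2)/14 = 238/14 = 17, a_2 = floor((18 + 10)/17) = 1.
  m_3 = 17*1 - 10 = 7, d_3 = (338 - 7^2)/17 = 289/17 = 17, a_3 = floor((18 + 7)/17) = 1.
  m_4 = 17*1 - 7 = 10, d_4 = (338 - 10^2)/17 = 238/17 = 14, a_4 = floor((18 + 10)/14) = 2.
  m_5 = 14*2 - 10 = 18, d_5 = (338 - 18^2)/14 = 14/14 = 1, a_5 = floor((18 + 18)/1) = 36.
  m_6 = 1*36 - 18 = 18, d_6 = (338 - 18^2)/1 = 14/1 = 14: (m_6, d_6) = (m_1, d_1) = (18, 14), so from here the quotients repeat a_1, ..., a_5; the period length is 5.
Hence the expansion of sqrt(338) is a_0 = 18 followed by the repeating block 2, 1, 1, 2, 36 (period 5).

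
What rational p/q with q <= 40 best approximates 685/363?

Expand x = 685/363 as a continued fraction with the Euclidean algorithm:
  685 = 1*363 + 322, so a_0 = 1.
  363 = 1*322 + 41, so a_1 = 1.
  322 = 7*41 + 35, so a_2 = 7.
  41 = 1*35 + 6, so a_3 = 1.
  35 = 5*6 + 5, so a_4 = 5.
  6 = 1*5 + 1, so a_5 = 1.
  5 = 5*1 + 0, so a_6 = 5.
so x = [1; 1, 7, 1, 5, 1, 5].
Convergents (p_i = a_i*p_{i-1} + p_{i-2}, q_i = a_i*q_{i-1} + q_{i-2} with p_{-2}=0, p_{-1}=1, q_{-2}=1, q_{-1}=0), until the denominator exceeds 40:
  i=0: a_0=1, p_0 = 1*1 + 0 = 1, q_0 = 1*0 + 1 = 1.
  i=1: a_1=1, p_1 = 1*1 + 1 = 2, q_1 = 1*1 + 0 = 1.
  i=2: a_2=7, p_2 = 7*2 + 1 = 15, q_2 = 7*1 + 1 = 8.
  i=3: a_3=1, p_3 = 1*15 + 2 = 17, q_3 = 1*8 + 1 = 9.
  i=4: a_4=5, p_4 = 5*17 + 15 = 100, q_4 = 5*9 + 8 = 53.
q_4 = 53 > 40, so the last convergent with denominator <= 40 is p_3/q_3 = 17/9.
The closest fraction with denominator <= 40 is either p_3/q_3 or the intermediate fraction (k*p_3 + p_2)/(k*q_3 + q_2) with the largest k >= 1 whose denominator stays <= 40; these approach x as k grows, and every other convergent or intermediate fraction in range is farther away.
Largest k: floor((40 - q_2)/q_3) = floor((40 - 8)/9) = 3.
That gives (3*17 + 15)/(3*9 + 8) = 66/35.
Compare the errors: |x - 17/9| = |685*9 - 17*363|/(363*9) = 6/3267, and |x - 66/35| = |685*35 - 66*363|/(363*35) = 17/12705.
Cross-multiplying, 17*3267 = 55539 < 76230 = 6*12705, so 17/12705 is smaller: the intermediate fraction 66/35 is closer to x than 17/9.

66/35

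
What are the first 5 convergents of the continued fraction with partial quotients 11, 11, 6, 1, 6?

11/1, 122/11, 743/67, 865/78, 5933/535

Using the convergent recurrence p_i = a_i*p_{i-1} + p_{i-2}, q_i = a_i*q_{i-1} + q_{i-2} with p_{-2}=0, p_{-1}=1, q_{-2}=1, q_{-1}=0:
  i=0: a_0=11, p_0 = 11*1 + 0 = 11, q_0 = 11*0 + 1 = 1.
  i=1: a_1=11, p_1 = 11*11 + 1 = 122, q_1 = 11*1 + 0 = 11.
  i=2: a_2=6, p_2 = 6*122 + 11 = 743, q_2 = 6*11 + 1 = 67.
  i=3: a_3=1, p_3 = 1*743 + 122 = 865, q_3 = 1*67 + 11 = 78.
  i=4: a_4=6, p_4 = 6*865 + 743 = 5933, q_4 = 6*78 + 67 = 535.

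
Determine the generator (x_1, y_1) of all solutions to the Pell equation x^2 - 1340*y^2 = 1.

(x, y) = (729631, 19932)

First expand sqrt(1340) as a continued fraction. With x_i = (sqrt(1340) + m_i)/d_i and (m_0, d_0) = (0, 1): a_0 = floor(sqrt(1340)) = 36, since 36^2 = 1296 <= 1340 < 1369 = 37^2.
Iterate m_{i+1} = d_i*a_i - m_i, d_{i+1} = (1340 - m_{i+1}^2)/d_i, a_{i+1} = floor((a_0 + m_{i+1})/d_{i+1}):
  m_1 = 1*36 - 0 = 36, d_1 = (1340 - 36^2)/1 = 44/1 = 44, a_1 = floor((36 + 36)/44) = 1.
  m_2 = 44*1 - 36 = 8, d_2 = (1340 - 8^2)/44 = 1276/44 = 29, a_2 = floor((36 + 8)/29) = 1.
  m_3 = 29*1 - 8 = 21, d_3 = (1340 - 21^2)/29 = 899/29 = 31, a_3 = floor((36 + 21)/31) = 1.
  m_4 = 31*1 - 21 = 10, d_4 = (1340 - 10^2)/31 = 1240/31 = 40, a_4 = floor((36 + 10)/40) = 1.
  m_5 = 40*1 - 10 = 30, d_5 = (1340 - 30^2)/40 = 440/40 = 11, a_5 = floor((36 + 30)/11) = 6.
  m_6 = 11*6 - 30 = 36, d_6 = (1340 - 36^2)/11 = 44/11 = 4, a_6 = floor((36 + 36)/4) = 18.
  m_7 = 4*18 - 36 = 36, d_7 = (1340 - 36^2)/4 = 44/4 = 11, a_7 = floor((36 + 36)/11) = 6.
  m_8 = 11*6 - 36 = 30, d_8 = (1340 - 30^2)/11 = 440/11 = 40, a_8 = floor((36 + 30)/40) = 1.
  m_9 = 40*1 - 30 = 10, d_9 = (1340 - 10^2)/40 = 1240/40 = 31, a_9 = floor((36 + 10)/31) = 1.
  m_10 = 31*1 - 10 = 21, d_10 = (1340 - 21^2)/31 = 899/31 = 29, a_10 = floor((36 + 21)/29) = 1.
  m_11 = 29*1 - 21 = 8, d_11 = (1340 - 8^2)/29 = 1276/29 = 44, a_11 = floor((36 + 8)/44) = 1.
  m_12 = 44*1 - 8 = 36, d_12 = (1340 - 36^2)/44 = 44/44 = 1, a_12 = floor((36 + 36)/1) = 72.
  m_13 = 1*72 - 36 = 36, d_13 = (1340 - 36^2)/1 = 44/1 = 44: (m_13, d_13) = (m_1, d_1) = (36, 44), so from here the quotients repeat a_1, ..., a_12; the period length is 12.
So sqrt(1340) = [36; (1, 1, 1, 1, 6, 18, 6, 1, 1, 1, 1, 72)] with period length k = 12.
k is even, so the fundamental solution of x^2 - 1340y^2 = 1 is (p_{k-1}, q_{k-1}) = (p_11, q_11); compute convergents through index 11.
Convergents (p_i = a_i*p_{i-1} + p_{i-2}, q_i = a_i*q_{i-1} + q_{i-2} with p_{-2}=0, p_{-1}=1, q_{-2}=1, q_{-1}=0):
  i=0: a_0=36, p_0 = 36*1 + 0 = 36, q_0 = 36*0 + 1 = 1.
  i=1: a_1=1, p_1 = 1*36 + 1 = 37, q_1 = 1*1 + 0 = 1.
  i=2: a_2=1, p_2 = 1*37 + 36 = 73, q_2 = 1*1 + 1 = 2.
  i=3: a_3=1, p_3 = 1*73 + 37 = 110, q_3 = 1*2 + 1 = 3.
  i=4: a_4=1, p_4 = 1*110 + 73 = 183, q_4 = 1*3 + 2 = 5.
  i=5: a_5=6, p_5 = 6*183 + 110 = 1208, q_5 = 6*5 + 3 = 33.
  i=6: a_6=18, p_6 = 18*1208 + 183 = 21927, q_6 = 18*33 + 5 = 599.
  i=7: a_7=6, p_7 = 6*21927 + 1208 = 132770, q_7 = 6*599 + 33 = 3627.
  i=8: a_8=1, p_8 = 1*132770 + 21927 = 154697, q_8 = 1*3627 + 599 = 4226.
  i=9: a_9=1, p_9 = 1*154697 + 132770 = 287467, q_9 = 1*4226 + 3627 = 7853.
  i=10: a_10=1, p_10 = 1*287467 + 154697 = 442164, q_10 = 1*7853 + 4226 = 12079.
  i=11: a_11=1, p_11 = 1*442164 + 287467 = 729631, q_11 = 1*12079 + 7853 = 19932.
Check: 729631^2 - 1340*19932^2 = 532361396161 - 532361396160 = 1, so (x, y) = (729631, 19932) solves the equation, and by the theorem it is the least positive solution.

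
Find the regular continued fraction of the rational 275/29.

[9; 2, 14]

Run the Euclidean algorithm on 275 and 29; the successive quotients are the partial quotients a_0, a_1, ... (each step inverts the fractional part left over by the previous one):
  275 = 9*29 + 14, so a_0 = 9.
  29 = 2*14 + 1, so a_1 = 2.
  14 = 14*1 + 0, so a_2 = 14.
The remainder reaches 0 after 3 divisions, so the expansion has 3 partial quotients, read off in order.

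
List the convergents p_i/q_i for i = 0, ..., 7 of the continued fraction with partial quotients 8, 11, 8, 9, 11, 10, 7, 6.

8/1, 89/11, 720/89, 6569/812, 72979/9021, 736359/91022, 5227492/646175, 32101311/3968072

Using the convergent recurrence p_i = a_i*p_{i-1} + p_{i-2}, q_i = a_i*q_{i-1} + q_{i-2} with p_{-2}=0, p_{-1}=1, q_{-2}=1, q_{-1}=0:
  i=0: a_0=8, p_0 = 8*1 + 0 = 8, q_0 = 8*0 + 1 = 1.
  i=1: a_1=11, p_1 = 11*8 + 1 = 89, q_1 = 11*1 + 0 = 11.
  i=2: a_2=8, p_2 = 8*89 + 8 = 720, q_2 = 8*11 + 1 = 89.
  i=3: a_3=9, p_3 = 9*720 + 89 = 6569, q_3 = 9*89 + 11 = 812.
  i=4: a_4=11, p_4 = 11*6569 + 720 = 72979, q_4 = 11*812 + 89 = 9021.
  i=5: a_5=10, p_5 = 10*72979 + 6569 = 736359, q_5 = 10*9021 + 812 = 91022.
  i=6: a_6=7, p_6 = 7*736359 + 72979 = 5227492, q_6 = 7*91022 + 9021 = 646175.
  i=7: a_7=6, p_7 = 6*5227492 + 736359 = 32101311, q_7 = 6*646175 + 91022 = 3968072.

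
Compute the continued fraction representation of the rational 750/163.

[4; 1, 1, 1, 1, 32]

Run the Euclidean algorithm on 750 and 163; the successive quotients are the partial quotients a_0, a_1, ... (each step inverts the fractional part left over by the previous one):
  750 = 4*163 + 98, so a_0 = 4.
  163 = 1*98 + 65, so a_1 = 1.
  98 = 1*65 + 33, so a_2 = 1.
  65 = 1*33 + 32, so a_3 = 1.
  33 = 1*32 + 1, so a_4 = 1.
  32 = 32*1 + 0, so a_5 = 32.
The remainder reaches 0 after 6 divisions, so the expansion has 6 partial quotients, read off in order.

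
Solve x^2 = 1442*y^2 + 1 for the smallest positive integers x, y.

(x, y) = (1443, 38)

First expand sqrt(1442) as a continued fraction. With x_i = (sqrt(1442) + m_i)/d_i and (m_0, d_0) = (0, 1): a_0 = floor(sqrt(1442)) = 37, since 37^2 = 1369 <= 1442 < 1444 = 38^2.
Iterate m_{i+1} = d_i*a_i - m_i, d_{i+1} = (1442 - m_{i+1}^2)/d_i, a_{i+1} = floor((a_0 + m_{i+1})/d_{i+1}):
  m_1 = 1*37 - 0 = 37, d_1 = (1442 - 37^2)/1 = 73/1 = 73, a_1 = floor((37 + 37)/73) = 1.
  m_2 = 73*1 - 37 = 36, d_2 = (1442 - 36^2)/73 = 146/73 = 2, a_2 = floor((37 + 36)/2) = 36.
  m_3 = 2*36 - 36 = 36, d_3 = (1442 - 36^2)/2 = 146/2 = 73, a_3 = floor((37 + 36)/73) = 1.
  m_4 = 73*1 - 36 = 37, d_4 = (1442 - 37^2)/73 = 73/73 = 1, a_4 = floor((37 + 37)/1) = 74.
  m_5 = 1*74 - 37 = 37, d_5 = (1442 - 37^2)/1 = 73/1 = 73: (m_5, d_5) = (m_1, d_1) = (37, 73), so from here the quotients repeat a_1, ..., a_4; the period length is 4.
So sqrt(1442) = [37; (1, 36, 1, 74)] with period length k = 4.
k is even, so the fundamental solution of x^2 - 1442y^2 = 1 is (p_{k-1}, q_{k-1}) = (p_3, q_3); compute convergents through index 3.
Convergents (p_i = a_i*p_{i-1} + p_{i-2}, q_i = a_i*q_{i-1} + q_{i-2} with p_{-2}=0, p_{-1}=1, q_{-2}=1, q_{-1}=0):
  i=0: a_0=37, p_0 = 37*1 + 0 = 37, q_0 = 37*0 + 1 = 1.
  i=1: a_1=1, p_1 = 1*37 + 1 = 38, q_1 = 1*1 + 0 = 1.
  i=2: a_2=36, p_2 = 36*38 + 37 = 1405, q_2 = 36*1 + 1 = 37.
  i=3: a_3=1, p_3 = 1*1405 + 38 = 1443, q_3 = 1*37 + 1 = 38.
Check: 1443^2 - 1442*38^2 = 2082249 - 2082248 = 1, so (x, y) = (1443, 38) solves the equation, and by the theorem it is the least positive solution.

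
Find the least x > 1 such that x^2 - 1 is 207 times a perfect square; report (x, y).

First expand sqrt(207) as a continued fraction. With x_i = (sqrt(207) + m_i)/d_i and (m_0, d_0) = (0, 1): a_0 = floor(sqrt(207)) = 14, since 14^2 = 196 <= 207 < 225 = 15^2.
Iterate m_{i+1} = d_i*a_i - m_i, d_{i+1} = (207 - m_{i+1}^2)/d_i, a_{i+1} = floor((a_0 + m_{i+1})/d_{i+1}):
  m_1 = 1*14 - 0 = 14, d_1 = (207 - 14^2)/1 = 11/1 = 11, a_1 = floor((14 + 14)/11) = 2.
  m_2 = 11*2 - 14 = 8, d_2 = (207 - 8^2)/11 = 143/11 = 13, a_2 = floor((14 + 8)/13) = 1.
  m_3 = 13*1 - 8 = 5, d_3 = (207 - 5^2)/13 = 182/13 = 14, a_3 = floor((14 + 5)/14) = 1.
  m_4 = 14*1 - 5 = 9, d_4 = (207 - 9^2)/14 = 126/14 = 9, a_4 = floor((14 + 9)/9) = 2.
  m_5 = 9*2 - 9 = 9, d_5 = (207 - 9^2)/9 = 126/9 = 14, a_5 = floor((14 + 9)/14) = 1.
  m_6 = 14*1 - 9 = 5, d_6 = (207 - 5^2)/14 = 182/14 = 13, a_6 = floor((14 + 5)/13) = 1.
  m_7 = 13*1 - 5 = 8, d_7 = (207 - 8^2)/13 = 143/13 = 11, a_7 = floor((14 + 8)/11) = 2.
  m_8 = 11*2 - 8 = 14, d_8 = (207 - 14^2)/11 = 11/11 = 1, a_8 = floor((14 + 14)/1) = 28.
  m_9 = 1*28 - 14 = 14, d_9 = (207 - 14^2)/1 = 11/1 = 11: (m_9, d_9) = (m_1, d_1) = (14, 11), so from here the quotients repeat a_1, ..., a_8; the period length is 8.
So sqrt(207) = [14; (2, 1, 1, 2, 1, 1, 2, 28)] with period length k = 8.
k is even, so the fundamental solution of x^2 - 207y^2 = 1 is (p_{k-1}, q_{k-1}) = (p_7, q_7); compute convergents through index 7.
Convergents (p_i = a_i*p_{i-1} + p_{i-2}, q_i = a_i*q_{i-1} + q_{i-2} with p_{-2}=0, p_{-1}=1, q_{-2}=1, q_{-1}=0):
  i=0: a_0=14, p_0 = 14*1 + 0 = 14, q_0 = 14*0 + 1 = 1.
  i=1: a_1=2, p_1 = 2*14 + 1 = 29, q_1 = 2*1 + 0 = 2.
  i=2: a_2=1, p_2 = 1*29 + 14 = 43, q_2 = 1*2 + 1 = 3.
  i=3: a_3=1, p_3 = 1*43 + 29 = 72, q_3 = 1*3 + 2 = 5.
  i=4: a_4=2, p_4 = 2*72 + 43 = 187, q_4 = 2*5 + 3 = 13.
  i=5: a_5=1, p_5 = 1*187 + 72 = 259, q_5 = 1*13 + 5 = 18.
  i=6: a_6=1, p_6 = 1*259 + 187 = 446, q_6 = 1*18 + 13 = 31.
  i=7: a_7=2, p_7 = 2*446 + 259 = 1151, q_7 = 2*31 + 18 = 80.
Check: 1151^2 - 207*80^2 = 1324801 - 1324800 = 1, so (x, y) = (1151, 80) solves the equation, and by the theorem it is the least positive solution.

(x, y) = (1151, 80)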